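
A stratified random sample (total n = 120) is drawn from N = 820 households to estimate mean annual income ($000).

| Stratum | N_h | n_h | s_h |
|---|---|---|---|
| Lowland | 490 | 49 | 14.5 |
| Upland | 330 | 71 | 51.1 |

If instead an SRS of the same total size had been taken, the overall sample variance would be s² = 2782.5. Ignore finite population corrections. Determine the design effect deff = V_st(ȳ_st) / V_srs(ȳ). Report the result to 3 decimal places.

V̂(ȳ_st) = Σ W_h² s_h²/n_h, with W_h = N_h/N and N = 820:
  stratum Lowland: (490/820)²·14.5²/49 = 1.53216
  stratum Upland: (330/820)²·51.1²/71 = 5.9564
V_st = 7.48856
V_srs = s²/n = 2782.5/120 = 23.1875
deff = V_st / V_srs = 7.48856/23.1875 = 0.3230

deff ≈ 0.323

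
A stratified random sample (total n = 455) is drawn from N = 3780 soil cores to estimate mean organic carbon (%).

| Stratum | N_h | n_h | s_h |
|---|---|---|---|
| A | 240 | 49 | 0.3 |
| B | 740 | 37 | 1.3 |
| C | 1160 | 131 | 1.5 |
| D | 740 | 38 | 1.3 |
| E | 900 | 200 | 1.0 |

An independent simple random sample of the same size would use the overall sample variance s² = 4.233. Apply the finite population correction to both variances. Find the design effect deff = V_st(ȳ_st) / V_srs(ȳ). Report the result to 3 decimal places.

V̂(ȳ_st) = Σ W_h² (1 − n_h/N_h) s_h²/n_h, with W_h = N_h/N and N = 3780:
  stratum A: (240/3780)²·(1 − 49/240)·0.3²/49 = 5.89261e-06
  stratum B: (740/3780)²·(1 − 37/740)·1.3²/37 = 0.00166299
  stratum C: (1160/3780)²·(1 − 131/1160)·1.5²/131 = 0.00143483
  stratum D: (740/3780)²·(1 − 38/740)·1.3²/38 = 0.00161692
  stratum E: (900/3780)²·(1 − 200/900)·1.0²/200 = 0.000220459
V_st = 0.00494109
V_srs = (1 − 455/3780)·4.233/455 = 0.00818346
deff = V_st / V_srs = 0.00494109/0.00818346 = 0.6038

deff ≈ 0.604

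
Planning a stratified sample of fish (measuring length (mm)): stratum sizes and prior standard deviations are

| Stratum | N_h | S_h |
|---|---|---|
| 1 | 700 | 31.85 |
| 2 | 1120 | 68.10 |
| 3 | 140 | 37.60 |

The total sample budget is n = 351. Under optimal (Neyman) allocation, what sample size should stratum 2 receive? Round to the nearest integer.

Neyman allocation: n_h = n · N_h S_h / Σ N_i S_i, with n = 351.
  stratum 1: N_h·S_h = 700·31.85 = 22295.00
  stratum 2: N_h·S_h = 1120·68.10 = 76272.00
  stratum 3: N_h·S_h = 140·37.60 = 5264.00
Σ N_h S_h = 103831.00
n for stratum 2 = 351·76272.00/103831.00 = 257.837 → 258

258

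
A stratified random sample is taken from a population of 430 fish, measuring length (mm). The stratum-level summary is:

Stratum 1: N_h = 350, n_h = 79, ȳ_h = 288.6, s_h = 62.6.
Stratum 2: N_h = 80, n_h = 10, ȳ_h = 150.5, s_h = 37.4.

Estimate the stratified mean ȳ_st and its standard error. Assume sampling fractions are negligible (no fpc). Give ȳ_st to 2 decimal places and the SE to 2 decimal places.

ȳ_st ≈ 262.91, SE ≈ 6.14

ȳ_st = Σ W_h ȳ_h = (350·288.6 + 80·150.5)/430 = 262.90698
V̂(ȳ_st) = Σ W_h² s_h²/n_h, with W_h = N_h/N and N = 430:
  stratum 1: (350/430)²·62.6²/79 = 32.864
  stratum 2: (80/430)²·37.4²/10 = 4.84157
V̂(ȳ_st) = 37.7056
SE(ȳ_st) = √37.7056 = 6.14049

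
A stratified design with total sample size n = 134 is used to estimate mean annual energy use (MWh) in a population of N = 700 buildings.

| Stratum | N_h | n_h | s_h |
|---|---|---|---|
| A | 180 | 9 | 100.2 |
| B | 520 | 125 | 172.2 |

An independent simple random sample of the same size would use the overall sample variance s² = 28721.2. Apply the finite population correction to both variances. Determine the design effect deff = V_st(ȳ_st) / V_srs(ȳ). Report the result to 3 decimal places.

V̂(ȳ_st) = Σ W_h² (1 − n_h/N_h) s_h²/n_h, with W_h = N_h/N and N = 700:
  stratum A: (180/700)²·(1 − 9/180)·100.2²/9 = 70.0754
  stratum B: (520/700)²·(1 − 125/520)·172.2²/125 = 99.4399
V_st = 169.515
V_srs = (1 − 134/700)·28721.2/134 = 173.307
deff = V_st / V_srs = 169.515/173.307 = 0.9781

deff ≈ 0.978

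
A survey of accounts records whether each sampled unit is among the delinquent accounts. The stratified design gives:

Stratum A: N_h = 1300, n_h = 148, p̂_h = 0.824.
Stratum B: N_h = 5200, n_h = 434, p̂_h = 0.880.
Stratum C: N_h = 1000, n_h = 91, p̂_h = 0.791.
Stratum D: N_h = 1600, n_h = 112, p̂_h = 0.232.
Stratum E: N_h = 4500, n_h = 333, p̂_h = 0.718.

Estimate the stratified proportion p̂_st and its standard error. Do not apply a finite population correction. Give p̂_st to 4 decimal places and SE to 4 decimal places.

p̂_st ≈ 0.7383, SE ≈ 0.0120

N = 13600; stratum weights W_h = N_h/N.
p̂_st = Σ W_h p̂_h = (1300·0.824 + 5200·0.880 + 1000·0.791 + 1600·0.232 + 4500·0.718)/13600 = 0.73826
V̂(p̂_st) = Σ W_h² p̂_h(1−p̂_h)/(n_h−1):
  stratum A: (1300/13600)²·0.824·0.176/147 = 9.01429e-06
  stratum B: (5200/13600)²·0.880·0.120/433 = 3.56537e-05
  stratum C: (1000/13600)²·0.791·0.209/90 = 9.93122e-06
  stratum D: (1600/13600)²·0.232·0.768/111 = 2.22172e-05
  stratum E: (4500/13600)²·0.718·0.282/332 = 6.67702e-05
V̂(p̂_st) = 0.000143587; SE = √V̂ = 0.0119828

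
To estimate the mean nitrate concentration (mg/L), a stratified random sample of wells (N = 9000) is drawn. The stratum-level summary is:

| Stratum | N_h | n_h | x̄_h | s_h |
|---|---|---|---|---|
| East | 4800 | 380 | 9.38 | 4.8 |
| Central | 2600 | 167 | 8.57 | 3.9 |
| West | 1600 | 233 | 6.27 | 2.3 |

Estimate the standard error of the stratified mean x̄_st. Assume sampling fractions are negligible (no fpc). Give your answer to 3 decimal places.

SE(x̄_st) ≈ 0.160

V̂(x̄_st) = Σ W_h² s_h²/n_h, with W_h = N_h/N and N = 9000:
  stratum East: (4800/9000)²·4.8²/380 = 0.0172463
  stratum Central: (2600/9000)²·3.9²/167 = 0.00760106
  stratum West: (1600/9000)²·2.3²/233 = 0.000717554
V̂(x̄_st) = 0.0255649
SE(x̄_st) = √0.0255649 = 0.15989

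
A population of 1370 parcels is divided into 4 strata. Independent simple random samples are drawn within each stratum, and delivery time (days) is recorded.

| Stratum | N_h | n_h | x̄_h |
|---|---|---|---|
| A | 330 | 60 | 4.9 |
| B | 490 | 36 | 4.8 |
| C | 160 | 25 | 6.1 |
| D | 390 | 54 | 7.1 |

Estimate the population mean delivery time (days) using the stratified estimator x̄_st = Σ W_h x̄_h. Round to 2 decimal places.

N = Σ N_h = 1370. Stratum weights W_h = N_h/N.
x̄_st = (330·4.9 + 490·4.8 + 160·6.1 + 390·7.1) / 1370 = 5.6307

x̄_st ≈ 5.63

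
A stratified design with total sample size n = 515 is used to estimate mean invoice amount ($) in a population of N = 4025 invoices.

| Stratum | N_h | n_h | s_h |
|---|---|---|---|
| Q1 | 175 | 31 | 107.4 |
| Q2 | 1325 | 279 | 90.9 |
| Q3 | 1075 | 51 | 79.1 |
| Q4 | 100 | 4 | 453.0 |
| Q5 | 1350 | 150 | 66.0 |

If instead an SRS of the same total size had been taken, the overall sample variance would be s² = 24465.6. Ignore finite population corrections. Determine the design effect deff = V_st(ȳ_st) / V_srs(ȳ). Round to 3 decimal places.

deff ≈ 1.002

V̂(ȳ_st) = Σ W_h² s_h²/n_h, with W_h = N_h/N and N = 4025:
  stratum Q1: (175/4025)²·107.4²/31 = 0.703382
  stratum Q2: (1325/4025)²·90.9²/279 = 3.2094
  stratum Q3: (1075/4025)²·79.1²/51 = 8.75121
  stratum Q4: (100/4025)²·453.0²/4 = 31.6668
  stratum Q5: (1350/4025)²·66.0²/150 = 3.26687
V_st = 47.5977
V_srs = s²/n = 24465.6/515 = 47.506
deff = V_st / V_srs = 47.5977/47.506 = 1.0019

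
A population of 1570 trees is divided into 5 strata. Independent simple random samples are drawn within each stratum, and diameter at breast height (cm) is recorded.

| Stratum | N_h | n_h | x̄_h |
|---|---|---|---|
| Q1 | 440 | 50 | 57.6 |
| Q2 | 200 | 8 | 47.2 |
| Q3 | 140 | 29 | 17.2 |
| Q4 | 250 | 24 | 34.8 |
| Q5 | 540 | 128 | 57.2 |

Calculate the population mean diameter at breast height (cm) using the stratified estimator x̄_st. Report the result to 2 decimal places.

N = Σ N_h = 1570. Stratum weights W_h = N_h/N.
x̄_st = (440·57.6 + 200·47.2 + 140·17.2 + 250·34.8 + 540·57.2) / 1570 = 48.9045

x̄_st ≈ 48.90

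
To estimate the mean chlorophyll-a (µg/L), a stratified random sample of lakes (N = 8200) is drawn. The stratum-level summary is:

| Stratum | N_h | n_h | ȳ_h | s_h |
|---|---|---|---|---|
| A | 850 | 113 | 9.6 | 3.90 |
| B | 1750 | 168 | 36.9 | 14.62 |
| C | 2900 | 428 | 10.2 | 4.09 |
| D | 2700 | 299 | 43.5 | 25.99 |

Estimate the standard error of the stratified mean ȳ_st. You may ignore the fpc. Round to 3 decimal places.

SE(ȳ_st) ≈ 0.556

V̂(ȳ_st) = Σ W_h² s_h²/n_h, with W_h = N_h/N and N = 8200:
  stratum A: (850/8200)²·3.90²/113 = 0.00144631
  stratum B: (1750/8200)²·14.62²/168 = 0.0579474
  stratum C: (2900/8200)²·4.09²/428 = 0.00488845
  stratum D: (2700/8200)²·25.99²/299 = 0.24493
V̂(ȳ_st) = 0.309212
SE(ȳ_st) = √0.309212 = 0.556068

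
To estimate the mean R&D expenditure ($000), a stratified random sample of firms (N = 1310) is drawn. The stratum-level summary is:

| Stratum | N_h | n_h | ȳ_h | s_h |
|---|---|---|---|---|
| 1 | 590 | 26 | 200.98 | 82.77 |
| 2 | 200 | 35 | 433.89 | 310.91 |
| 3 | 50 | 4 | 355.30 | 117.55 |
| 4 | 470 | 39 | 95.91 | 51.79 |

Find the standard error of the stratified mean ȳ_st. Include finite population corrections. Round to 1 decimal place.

SE(ȳ_st) ≈ 10.8

V̂(ȳ_st) = Σ W_h² (1 − n_h/N_h) s_h²/n_h, with W_h = N_h/N and N = 1310:
  stratum 1: (590/1310)²·(1 − 26/590)·82.77²/26 = 51.093
  stratum 2: (200/1310)²·(1 − 35/200)·310.91²/35 = 53.1096
  stratum 3: (50/1310)²·(1 − 4/50)·117.55²/4 = 4.62989
  stratum 4: (470/1310)²·(1 − 39/470)·51.79²/39 = 8.1182
V̂(ȳ_st) = 116.951
SE(ȳ_st) = √116.951 = 10.8144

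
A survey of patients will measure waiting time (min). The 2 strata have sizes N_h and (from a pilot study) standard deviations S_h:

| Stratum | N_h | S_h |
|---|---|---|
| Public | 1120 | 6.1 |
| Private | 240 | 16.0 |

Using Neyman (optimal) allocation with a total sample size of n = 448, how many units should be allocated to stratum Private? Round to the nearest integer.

161

Neyman allocation: n_h = n · N_h S_h / Σ N_i S_i, with n = 448.
  stratum Public: N_h·S_h = 1120·6.1 = 6832.00
  stratum Private: N_h·S_h = 240·16.0 = 3840.00
Σ N_h S_h = 10672.00
n for stratum Private = 448·3840.00/10672.00 = 161.199 → 161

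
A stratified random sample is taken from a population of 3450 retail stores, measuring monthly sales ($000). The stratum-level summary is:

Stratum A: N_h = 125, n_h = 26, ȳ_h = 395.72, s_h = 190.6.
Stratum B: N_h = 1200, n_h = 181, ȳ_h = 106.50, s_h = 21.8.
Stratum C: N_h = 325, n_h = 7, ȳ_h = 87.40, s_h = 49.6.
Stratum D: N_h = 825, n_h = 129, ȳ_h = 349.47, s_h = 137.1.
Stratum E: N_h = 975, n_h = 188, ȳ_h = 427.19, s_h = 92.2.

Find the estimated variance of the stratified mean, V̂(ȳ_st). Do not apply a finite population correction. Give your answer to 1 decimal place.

V̂(ȳ_st) ≈ 17.2

V̂(ȳ_st) = Σ W_h² s_h²/n_h, with W_h = N_h/N and N = 3450:
  stratum A: (125/3450)²·190.6²/26 = 1.83423
  stratum B: (1200/3450)²·21.8²/181 = 0.317657
  stratum C: (325/3450)²·49.6²/7 = 3.11885
  stratum D: (825/3450)²·137.1²/129 = 8.33211
  stratum E: (975/3450)²·92.2²/188 = 3.6114
V̂(ȳ_st) = 17.2142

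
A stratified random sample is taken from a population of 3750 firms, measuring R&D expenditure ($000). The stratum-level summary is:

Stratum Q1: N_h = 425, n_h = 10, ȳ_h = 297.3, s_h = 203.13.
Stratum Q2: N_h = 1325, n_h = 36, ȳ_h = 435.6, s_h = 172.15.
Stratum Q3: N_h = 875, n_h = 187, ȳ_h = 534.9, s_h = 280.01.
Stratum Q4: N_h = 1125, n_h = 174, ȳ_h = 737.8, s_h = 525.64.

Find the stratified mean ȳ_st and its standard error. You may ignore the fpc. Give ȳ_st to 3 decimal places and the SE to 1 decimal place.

ȳ_st = Σ W_h ȳ_h = (425·297.3 + 1325·435.6 + 875·534.9 + 1125·737.8)/3750 = 533.75600
V̂(ȳ_st) = Σ W_h² s_h²/n_h, with W_h = N_h/N and N = 3750:
  stratum Q1: (425/3750)²·203.13²/10 = 52.9985
  stratum Q2: (1325/3750)²·172.15²/36 = 102.773
  stratum Q3: (875/3750)²·280.01²/187 = 22.8275
  stratum Q4: (1125/3750)²·525.64²/174 = 142.912
V̂(ȳ_st) = 321.512
SE(ȳ_st) = √321.512 = 17.9308

ȳ_st ≈ 533.756, SE ≈ 17.9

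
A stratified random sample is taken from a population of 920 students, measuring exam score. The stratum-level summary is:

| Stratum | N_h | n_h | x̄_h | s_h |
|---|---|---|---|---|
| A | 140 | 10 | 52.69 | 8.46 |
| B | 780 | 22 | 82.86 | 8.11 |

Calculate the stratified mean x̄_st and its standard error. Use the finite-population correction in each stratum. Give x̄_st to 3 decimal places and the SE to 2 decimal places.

x̄_st ≈ 78.269, SE ≈ 1.50

x̄_st = Σ W_h x̄_h = (140·52.69 + 780·82.86)/920 = 78.26891
V̂(x̄_st) = Σ W_h² (1 − n_h/N_h) s_h²/n_h, with W_h = N_h/N and N = 920:
  stratum A: (140/920)²·(1 − 10/140)·8.46²/10 = 0.153899
  stratum B: (780/920)²·(1 − 22/780)·8.11²/22 = 2.08837
V̂(x̄_st) = 2.24227
SE(x̄_st) = √2.24227 = 1.49742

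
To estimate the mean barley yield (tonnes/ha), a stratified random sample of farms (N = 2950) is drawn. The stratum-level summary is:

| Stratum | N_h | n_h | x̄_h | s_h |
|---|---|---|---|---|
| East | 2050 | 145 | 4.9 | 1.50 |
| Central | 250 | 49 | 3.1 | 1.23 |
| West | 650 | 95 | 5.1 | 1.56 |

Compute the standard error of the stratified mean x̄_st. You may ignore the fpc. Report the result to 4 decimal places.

V̂(x̄_st) = Σ W_h² s_h²/n_h, with W_h = N_h/N and N = 2950:
  stratum East: (2050/2950)²·1.50²/145 = 0.00749339
  stratum Central: (250/2950)²·1.23²/49 = 0.000221743
  stratum West: (650/2950)²·1.56²/95 = 0.00124368
V̂(x̄_st) = 0.00895881
SE(x̄_st) = √0.00895881 = 0.094651

SE(x̄_st) ≈ 0.0947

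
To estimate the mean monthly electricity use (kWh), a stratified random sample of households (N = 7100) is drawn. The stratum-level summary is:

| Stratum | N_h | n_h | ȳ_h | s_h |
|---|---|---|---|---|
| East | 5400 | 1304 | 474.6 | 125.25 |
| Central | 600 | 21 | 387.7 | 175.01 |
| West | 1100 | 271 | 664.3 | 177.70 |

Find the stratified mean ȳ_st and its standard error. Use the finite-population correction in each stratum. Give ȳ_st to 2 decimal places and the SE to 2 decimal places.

ȳ_st ≈ 496.65, SE ≈ 4.18

ȳ_st = Σ W_h ȳ_h = (5400·474.6 + 600·387.7 + 1100·664.3)/7100 = 496.64648
V̂(ȳ_st) = Σ W_h² (1 − n_h/N_h) s_h²/n_h, with W_h = N_h/N and N = 7100:
  stratum East: (5400/7100)²·(1 − 1304/5400)·125.25²/1304 = 5.27855
  stratum Central: (600/7100)²·(1 − 21/600)·175.01²/21 = 10.0512
  stratum West: (1100/7100)²·(1 − 271/1100)·177.70²/271 = 2.10783
V̂(ȳ_st) = 17.4376
SE(ȳ_st) = √17.4376 = 4.17584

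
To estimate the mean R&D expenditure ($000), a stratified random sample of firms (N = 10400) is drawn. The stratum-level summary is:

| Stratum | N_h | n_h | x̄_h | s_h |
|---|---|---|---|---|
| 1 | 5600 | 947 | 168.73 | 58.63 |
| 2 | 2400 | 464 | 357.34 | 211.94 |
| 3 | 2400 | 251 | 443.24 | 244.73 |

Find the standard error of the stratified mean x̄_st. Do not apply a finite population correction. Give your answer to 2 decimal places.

V̂(x̄_st) = Σ W_h² s_h²/n_h, with W_h = N_h/N and N = 10400:
  stratum 1: (5600/10400)²·58.63²/947 = 1.05244
  stratum 2: (2400/10400)²·211.94²/464 = 5.15542
  stratum 3: (2400/10400)²·244.73²/251 = 12.7074
V̂(x̄_st) = 18.9153
SE(x̄_st) = √18.9153 = 4.34917

SE(x̄_st) ≈ 4.35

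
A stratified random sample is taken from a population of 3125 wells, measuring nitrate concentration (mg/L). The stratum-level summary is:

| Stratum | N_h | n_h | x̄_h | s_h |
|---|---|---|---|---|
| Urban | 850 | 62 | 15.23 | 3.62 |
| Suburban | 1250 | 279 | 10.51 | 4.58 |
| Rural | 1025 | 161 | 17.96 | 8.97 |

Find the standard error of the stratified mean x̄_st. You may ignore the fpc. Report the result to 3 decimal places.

V̂(x̄_st) = Σ W_h² s_h²/n_h, with W_h = N_h/N and N = 3125:
  stratum Urban: (850/3125)²·3.62²/62 = 0.0156374
  stratum Suburban: (1250/3125)²·4.58²/279 = 0.0120295
  stratum Rural: (1025/3125)²·8.97²/161 = 0.0537659
V̂(x̄_st) = 0.0814327
SE(x̄_st) = √0.0814327 = 0.285364

SE(x̄_st) ≈ 0.285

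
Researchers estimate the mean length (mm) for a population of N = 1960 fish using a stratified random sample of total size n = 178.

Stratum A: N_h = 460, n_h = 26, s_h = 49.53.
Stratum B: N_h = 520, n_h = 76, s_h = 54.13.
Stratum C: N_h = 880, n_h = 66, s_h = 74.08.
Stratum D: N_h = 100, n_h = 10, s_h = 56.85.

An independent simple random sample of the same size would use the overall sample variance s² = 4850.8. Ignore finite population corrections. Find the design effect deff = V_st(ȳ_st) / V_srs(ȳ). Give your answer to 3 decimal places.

V̂(ȳ_st) = Σ W_h² s_h²/n_h, with W_h = N_h/N and N = 1960:
  stratum A: (460/1960)²·49.53²/26 = 5.19717
  stratum B: (520/1960)²·54.13²/76 = 2.71367
  stratum C: (880/1960)²·74.08²/66 = 16.7614
  stratum D: (100/1960)²·56.85²/10 = 0.841296
V_st = 25.5136
V_srs = s²/n = 4850.8/178 = 27.2517
deff = V_st / V_srs = 25.5136/27.2517 = 0.9362

deff ≈ 0.936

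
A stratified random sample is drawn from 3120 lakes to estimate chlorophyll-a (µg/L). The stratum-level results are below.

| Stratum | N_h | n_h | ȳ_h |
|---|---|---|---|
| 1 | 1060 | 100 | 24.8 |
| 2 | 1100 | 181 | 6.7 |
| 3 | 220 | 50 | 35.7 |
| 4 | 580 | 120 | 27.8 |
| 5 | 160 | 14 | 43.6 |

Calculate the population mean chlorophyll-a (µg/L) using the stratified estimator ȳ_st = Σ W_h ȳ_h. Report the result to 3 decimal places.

ȳ_st ≈ 20.709

N = Σ N_h = 3120. Stratum weights W_h = N_h/N.
ȳ_st = (1060·24.8 + 1100·6.7 + 220·35.7 + 580·27.8 + 160·43.6) / 3120 = 20.70897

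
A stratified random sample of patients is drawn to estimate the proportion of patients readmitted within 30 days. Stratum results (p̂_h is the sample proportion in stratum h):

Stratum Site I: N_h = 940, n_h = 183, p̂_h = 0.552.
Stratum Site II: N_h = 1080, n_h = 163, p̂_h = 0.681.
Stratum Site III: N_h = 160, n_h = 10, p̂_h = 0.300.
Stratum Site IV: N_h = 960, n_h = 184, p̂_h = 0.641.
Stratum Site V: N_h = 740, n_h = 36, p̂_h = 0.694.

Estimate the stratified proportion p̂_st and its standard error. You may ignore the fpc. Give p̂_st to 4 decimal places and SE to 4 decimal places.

p̂_st ≈ 0.6266, SE ≈ 0.0228

N = 3880; stratum weights W_h = N_h/N.
p̂_st = Σ W_h p̂_h = (940·0.552 + 1080·0.681 + 160·0.300 + 960·0.641 + 740·0.694)/3880 = 0.62662
V̂(p̂_st) = Σ W_h² p̂_h(1−p̂_h)/(n_h−1):
  stratum Site I: (940/3880)²·0.552·0.448/182 = 7.97513e-05
  stratum Site II: (1080/3880)²·0.681·0.319/162 = 0.000103898
  stratum Site III: (160/3880)²·0.300·0.700/9 = 3.96783e-05
  stratum Site IV: (960/3880)²·0.641·0.359/183 = 7.69804e-05
  stratum Site V: (740/3880)²·0.694·0.306/35 = 0.000220705
V̂(p̂_st) = 0.000521013; SE = √V̂ = 0.0228257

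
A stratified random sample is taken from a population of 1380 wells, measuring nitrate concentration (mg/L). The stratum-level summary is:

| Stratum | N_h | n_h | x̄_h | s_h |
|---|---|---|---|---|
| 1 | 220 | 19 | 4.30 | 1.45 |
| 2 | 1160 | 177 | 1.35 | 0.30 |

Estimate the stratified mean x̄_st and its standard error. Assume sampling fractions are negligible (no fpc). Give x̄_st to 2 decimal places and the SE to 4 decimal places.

x̄_st ≈ 1.82, SE ≈ 0.0563

x̄_st = Σ W_h x̄_h = (220·4.30 + 1160·1.35)/1380 = 1.82029
V̂(x̄_st) = Σ W_h² s_h²/n_h, with W_h = N_h/N and N = 1380:
  stratum 1: (220/1380)²·1.45²/19 = 0.00281235
  stratum 2: (1160/1380)²·0.30²/177 = 0.000359275
V̂(x̄_st) = 0.00317163
SE(x̄_st) = √0.00317163 = 0.0563172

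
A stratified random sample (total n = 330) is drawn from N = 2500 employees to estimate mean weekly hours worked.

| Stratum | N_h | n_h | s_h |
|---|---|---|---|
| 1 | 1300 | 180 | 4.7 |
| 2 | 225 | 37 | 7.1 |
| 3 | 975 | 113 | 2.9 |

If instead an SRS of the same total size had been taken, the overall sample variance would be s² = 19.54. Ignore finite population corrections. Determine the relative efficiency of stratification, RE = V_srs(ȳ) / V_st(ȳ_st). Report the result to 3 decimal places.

RE ≈ 1.066

V̂(ȳ_st) = Σ W_h² s_h²/n_h, with W_h = N_h/N and N = 2500:
  stratum 1: (1300/2500)²·4.7²/180 = 0.0331841
  stratum 2: (225/2500)²·7.1²/37 = 0.0110357
  stratum 3: (975/2500)²·2.9²/113 = 0.01132
V_st = 0.0555398
V_srs = s²/n = 19.54/330 = 0.0592121
Relative efficiency = V_srs / V_st = 0.0592121/0.0555398 = 1.0661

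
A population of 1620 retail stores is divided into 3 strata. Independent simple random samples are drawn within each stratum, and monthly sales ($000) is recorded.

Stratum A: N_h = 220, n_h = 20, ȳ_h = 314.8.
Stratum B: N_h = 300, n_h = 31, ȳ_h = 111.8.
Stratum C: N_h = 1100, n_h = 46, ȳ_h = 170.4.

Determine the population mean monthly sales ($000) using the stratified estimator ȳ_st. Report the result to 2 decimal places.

ȳ_st ≈ 179.16

N = Σ N_h = 1620. Stratum weights W_h = N_h/N.
ȳ_st = (220·314.8 + 300·111.8 + 1100·170.4) / 1620 = 179.1580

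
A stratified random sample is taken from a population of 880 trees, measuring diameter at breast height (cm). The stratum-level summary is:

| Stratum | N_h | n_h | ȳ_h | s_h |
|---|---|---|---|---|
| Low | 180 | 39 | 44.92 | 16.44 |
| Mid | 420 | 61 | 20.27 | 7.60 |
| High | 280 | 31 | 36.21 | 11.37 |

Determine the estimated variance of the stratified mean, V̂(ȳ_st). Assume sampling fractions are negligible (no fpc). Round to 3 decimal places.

V̂(ȳ_st) = Σ W_h² s_h²/n_h, with W_h = N_h/N and N = 880:
  stratum Low: (180/880)²·16.44²/39 = 0.289947
  stratum Mid: (420/880)²·7.60²/61 = 0.21569
  stratum High: (280/880)²·11.37²/31 = 0.422192
V̂(ȳ_st) = 0.927829

V̂(ȳ_st) ≈ 0.928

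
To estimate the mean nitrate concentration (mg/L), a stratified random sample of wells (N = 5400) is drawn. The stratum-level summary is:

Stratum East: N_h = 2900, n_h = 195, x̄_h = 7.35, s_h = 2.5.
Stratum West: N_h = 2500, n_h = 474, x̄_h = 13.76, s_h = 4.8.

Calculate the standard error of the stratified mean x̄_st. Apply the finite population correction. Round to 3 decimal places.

V̂(x̄_st) = Σ W_h² (1 − n_h/N_h) s_h²/n_h, with W_h = N_h/N and N = 5400:
  stratum East: (2900/5400)²·(1 − 195/2900)·2.5²/195 = 0.0086223
  stratum West: (2500/5400)²·(1 − 474/2500)·4.8²/474 = 0.00844299
V̂(x̄_st) = 0.0170653
SE(x̄_st) = √0.0170653 = 0.130634

SE(x̄_st) ≈ 0.131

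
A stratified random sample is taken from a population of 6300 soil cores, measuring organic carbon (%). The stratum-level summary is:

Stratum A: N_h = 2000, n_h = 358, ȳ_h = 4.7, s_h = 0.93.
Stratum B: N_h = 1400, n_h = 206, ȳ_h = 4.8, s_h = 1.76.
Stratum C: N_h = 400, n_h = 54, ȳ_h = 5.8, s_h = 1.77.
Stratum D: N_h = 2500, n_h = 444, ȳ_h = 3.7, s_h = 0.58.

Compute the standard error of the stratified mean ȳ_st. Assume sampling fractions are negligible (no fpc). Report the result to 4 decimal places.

V̂(ȳ_st) = Σ W_h² s_h²/n_h, with W_h = N_h/N and N = 6300:
  stratum A: (2000/6300)²·0.93²/358 = 0.000243479
  stratum B: (1400/6300)²·1.76²/206 = 0.000742563
  stratum C: (400/6300)²·1.77²/54 = 0.000233879
  stratum D: (2500/6300)²·0.58²/444 = 0.000119309
V̂(ȳ_st) = 0.00133923
SE(ȳ_st) = √0.00133923 = 0.0365955

SE(ȳ_st) ≈ 0.0366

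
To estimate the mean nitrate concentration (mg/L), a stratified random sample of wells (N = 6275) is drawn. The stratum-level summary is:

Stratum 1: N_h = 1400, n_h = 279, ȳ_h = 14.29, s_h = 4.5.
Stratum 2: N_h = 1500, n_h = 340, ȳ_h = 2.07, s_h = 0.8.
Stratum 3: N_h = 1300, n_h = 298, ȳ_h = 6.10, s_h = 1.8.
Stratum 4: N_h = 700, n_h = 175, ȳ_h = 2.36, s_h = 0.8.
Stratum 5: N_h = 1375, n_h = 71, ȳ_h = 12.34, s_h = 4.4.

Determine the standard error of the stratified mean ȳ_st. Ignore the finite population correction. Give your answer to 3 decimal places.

SE(ȳ_st) ≈ 0.132

V̂(ȳ_st) = Σ W_h² s_h²/n_h, with W_h = N_h/N and N = 6275:
  stratum 1: (1400/6275)²·4.5²/279 = 0.00361285
  stratum 2: (1500/6275)²·0.8²/340 = 0.000107561
  stratum 3: (1300/6275)²·1.8²/298 = 0.000466646
  stratum 4: (700/6275)²·0.8²/175 = 4.55104e-05
  stratum 5: (1375/6275)²·4.4²/71 = 0.0130926
V̂(ȳ_st) = 0.0173251
SE(ȳ_st) = √0.0173251 = 0.131625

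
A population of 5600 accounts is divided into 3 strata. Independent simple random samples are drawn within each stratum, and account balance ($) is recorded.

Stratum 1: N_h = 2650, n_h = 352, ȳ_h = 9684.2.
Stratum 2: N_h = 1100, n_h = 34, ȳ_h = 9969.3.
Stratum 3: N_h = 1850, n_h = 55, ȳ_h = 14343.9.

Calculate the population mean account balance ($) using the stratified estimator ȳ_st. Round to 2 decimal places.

ȳ_st ≈ 11279.57

N = Σ N_h = 5600. Stratum weights W_h = N_h/N.
ȳ_st = (2650·9684.2 + 1100·9969.3 + 1850·14343.9) / 5600 = 11279.5670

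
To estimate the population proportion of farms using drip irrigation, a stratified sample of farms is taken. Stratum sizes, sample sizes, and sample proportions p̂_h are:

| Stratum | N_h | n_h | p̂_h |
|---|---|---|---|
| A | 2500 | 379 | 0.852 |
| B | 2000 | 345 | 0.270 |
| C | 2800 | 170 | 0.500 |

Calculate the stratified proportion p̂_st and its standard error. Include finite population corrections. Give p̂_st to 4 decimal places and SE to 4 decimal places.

p̂_st ≈ 0.5575, SE ≈ 0.0165

N = 7300; stratum weights W_h = N_h/N.
p̂_st = Σ W_h p̂_h = (2500·0.852 + 2000·0.270 + 2800·0.500)/7300 = 0.55753
V̂(p̂_st) = Σ W_h² (1 − n_h/N_h) p̂_h(1−p̂_h)/(n_h−1):
  stratum A: (2500/7300)²·(1 − 379/2500)·0.852·0.148/378 = 3.31928e-05
  stratum B: (2000/7300)²·(1 − 345/2000)·0.270·0.730/344 = 3.55886e-05
  stratum C: (2800/7300)²·(1 − 170/2800)·0.500·0.500/169 = 0.000204419
V̂(p̂_st) = 0.0002732; SE = √V̂ = 0.0165288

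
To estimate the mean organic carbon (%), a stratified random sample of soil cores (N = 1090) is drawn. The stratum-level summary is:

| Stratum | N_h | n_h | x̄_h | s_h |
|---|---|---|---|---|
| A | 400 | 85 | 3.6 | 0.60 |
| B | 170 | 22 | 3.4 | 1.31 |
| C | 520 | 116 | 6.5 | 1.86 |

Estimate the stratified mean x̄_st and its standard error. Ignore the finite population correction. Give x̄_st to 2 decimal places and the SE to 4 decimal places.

x̄_st ≈ 4.95, SE ≈ 0.0962

x̄_st = Σ W_h x̄_h = (400·3.6 + 170·3.4 + 520·6.5)/1090 = 4.95229
V̂(x̄_st) = Σ W_h² s_h²/n_h, with W_h = N_h/N and N = 1090:
  stratum A: (400/1090)²·0.60²/85 = 0.000570362
  stratum B: (170/1090)²·1.31²/22 = 0.00189743
  stratum C: (520/1090)²·1.86²/116 = 0.00678768
V̂(x̄_st) = 0.00925547
SE(x̄_st) = √0.00925547 = 0.0962054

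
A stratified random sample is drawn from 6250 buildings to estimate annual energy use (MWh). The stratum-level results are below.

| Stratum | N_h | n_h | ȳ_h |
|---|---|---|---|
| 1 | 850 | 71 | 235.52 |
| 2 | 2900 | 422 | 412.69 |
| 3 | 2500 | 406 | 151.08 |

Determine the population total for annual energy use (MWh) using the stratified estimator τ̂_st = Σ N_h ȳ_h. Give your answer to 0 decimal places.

τ̂_st ≈ 1774693

τ̂_st = Σ N_h ȳ_h = 850·235.52 + 2900·412.69 + 2500·151.08 = 1774693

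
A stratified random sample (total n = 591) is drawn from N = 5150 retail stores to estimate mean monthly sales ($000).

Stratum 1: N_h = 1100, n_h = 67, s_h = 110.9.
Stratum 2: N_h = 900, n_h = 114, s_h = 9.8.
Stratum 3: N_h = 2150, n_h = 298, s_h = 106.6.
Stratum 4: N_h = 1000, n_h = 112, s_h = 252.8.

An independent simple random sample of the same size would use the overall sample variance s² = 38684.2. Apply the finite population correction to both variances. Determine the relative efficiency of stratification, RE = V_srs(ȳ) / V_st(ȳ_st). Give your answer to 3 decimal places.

V̂(ȳ_st) = Σ W_h² (1 − n_h/N_h) s_h²/n_h, with W_h = N_h/N and N = 5150:
  stratum 1: (1100/5150)²·(1 − 67/1100)·110.9²/67 = 7.86442
  stratum 2: (900/5150)²·(1 − 114/900)·9.8²/114 = 0.0224697
  stratum 3: (2150/5150)²·(1 − 298/2150)·106.6²/298 = 5.72484
  stratum 4: (1000/5150)²·(1 − 112/1000)·252.8²/112 = 19.1045
V_st = 32.7162
V_srs = (1 − 591/5150)·38684.2/591 = 57.944
Relative efficiency = V_srs / V_st = 57.944/32.7162 = 1.7711

RE ≈ 1.771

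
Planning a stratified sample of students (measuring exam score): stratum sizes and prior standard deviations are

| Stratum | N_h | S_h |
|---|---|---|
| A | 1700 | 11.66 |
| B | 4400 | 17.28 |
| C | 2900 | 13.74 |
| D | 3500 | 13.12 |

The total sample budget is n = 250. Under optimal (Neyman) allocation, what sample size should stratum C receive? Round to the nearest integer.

55

Neyman allocation: n_h = n · N_h S_h / Σ N_i S_i, with n = 250.
  stratum A: N_h·S_h = 1700·11.66 = 19822.00
  stratum B: N_h·S_h = 4400·17.28 = 76032.00
  stratum C: N_h·S_h = 2900·13.74 = 39846.00
  stratum D: N_h·S_h = 3500·13.12 = 45920.00
Σ N_h S_h = 181620.00
n for stratum C = 250·39846.00/181620.00 = 54.848 → 55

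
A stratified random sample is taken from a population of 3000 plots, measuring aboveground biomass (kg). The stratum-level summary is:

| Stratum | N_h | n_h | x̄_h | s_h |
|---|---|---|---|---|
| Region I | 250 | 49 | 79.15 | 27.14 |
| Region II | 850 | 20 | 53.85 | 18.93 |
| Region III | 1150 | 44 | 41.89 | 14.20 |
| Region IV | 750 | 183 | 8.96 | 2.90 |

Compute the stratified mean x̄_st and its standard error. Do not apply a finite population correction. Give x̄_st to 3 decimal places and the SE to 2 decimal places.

x̄_st = Σ W_h x̄_h = (250·79.15 + 850·53.85 + 1150·41.89 + 750·8.96)/3000 = 40.15117
V̂(x̄_st) = Σ W_h² s_h²/n_h, with W_h = N_h/N and N = 3000:
  stratum Region I: (250/3000)²·27.14²/49 = 0.104391
  stratum Region II: (850/3000)²·18.93²/20 = 1.43836
  stratum Region III: (1150/3000)²·14.20²/44 = 0.673406
  stratum Region IV: (750/3000)²·2.90²/183 = 0.00287227
V̂(x̄_st) = 2.21903
SE(x̄_st) = √2.21903 = 1.48964

x̄_st ≈ 40.151, SE ≈ 1.49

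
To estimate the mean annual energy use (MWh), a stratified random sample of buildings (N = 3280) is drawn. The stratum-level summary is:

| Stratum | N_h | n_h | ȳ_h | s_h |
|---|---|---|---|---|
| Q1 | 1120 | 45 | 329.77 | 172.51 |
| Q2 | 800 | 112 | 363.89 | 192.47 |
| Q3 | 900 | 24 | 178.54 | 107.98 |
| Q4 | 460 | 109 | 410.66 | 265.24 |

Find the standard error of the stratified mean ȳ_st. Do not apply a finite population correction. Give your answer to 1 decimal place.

SE(ȳ_st) ≈ 12.1

V̂(ȳ_st) = Σ W_h² s_h²/n_h, with W_h = N_h/N and N = 3280:
  stratum Q1: (1120/3280)²·172.51²/45 = 77.1089
  stratum Q2: (800/3280)²·192.47²/112 = 19.6762
  stratum Q3: (900/3280)²·107.98²/24 = 36.5774
  stratum Q4: (460/3280)²·265.24²/109 = 12.6946
V̂(ȳ_st) = 146.057
SE(ȳ_st) = √146.057 = 12.0854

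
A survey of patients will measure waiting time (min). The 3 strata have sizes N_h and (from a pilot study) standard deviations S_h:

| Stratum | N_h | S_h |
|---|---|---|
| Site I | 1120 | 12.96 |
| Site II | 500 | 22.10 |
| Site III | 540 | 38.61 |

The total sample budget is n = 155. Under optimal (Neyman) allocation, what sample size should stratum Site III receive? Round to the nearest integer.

Neyman allocation: n_h = n · N_h S_h / Σ N_i S_i, with n = 155.
  stratum Site I: N_h·S_h = 1120·12.96 = 14515.20
  stratum Site II: N_h·S_h = 500·22.10 = 11050.00
  stratum Site III: N_h·S_h = 540·38.61 = 20849.40
Σ N_h S_h = 46414.60
n for stratum Site III = 155·20849.40/46414.60 = 69.626 → 70

70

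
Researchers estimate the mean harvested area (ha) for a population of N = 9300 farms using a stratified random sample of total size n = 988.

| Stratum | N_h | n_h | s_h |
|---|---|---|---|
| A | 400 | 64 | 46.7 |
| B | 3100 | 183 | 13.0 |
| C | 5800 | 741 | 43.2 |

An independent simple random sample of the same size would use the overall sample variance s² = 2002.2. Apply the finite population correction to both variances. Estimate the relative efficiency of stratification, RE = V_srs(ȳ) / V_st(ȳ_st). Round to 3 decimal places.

V̂(ȳ_st) = Σ W_h² (1 − n_h/N_h) s_h²/n_h, with W_h = N_h/N and N = 9300:
  stratum A: (400/9300)²·(1 − 64/400)·46.7²/64 = 0.0529526
  stratum B: (3100/9300)²·(1 − 183/3100)·13.0²/183 = 0.0965535
  stratum C: (5800/9300)²·(1 − 741/5800)·43.2²/741 = 0.854429
V_st = 1.00394
V_srs = (1 − 988/9300)·2002.2/988 = 1.81123
Relative efficiency = V_srs / V_st = 1.81123/1.00394 = 1.8041

RE ≈ 1.804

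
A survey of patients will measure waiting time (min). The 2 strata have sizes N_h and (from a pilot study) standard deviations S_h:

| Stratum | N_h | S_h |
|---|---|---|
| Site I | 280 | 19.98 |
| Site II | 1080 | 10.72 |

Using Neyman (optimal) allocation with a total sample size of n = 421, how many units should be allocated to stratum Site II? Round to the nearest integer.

284

Neyman allocation: n_h = n · N_h S_h / Σ N_i S_i, with n = 421.
  stratum Site I: N_h·S_h = 280·19.98 = 5594.40
  stratum Site II: N_h·S_h = 1080·10.72 = 11577.60
Σ N_h S_h = 17172.00
n for stratum Site II = 421·11577.60/17172.00 = 283.844 → 284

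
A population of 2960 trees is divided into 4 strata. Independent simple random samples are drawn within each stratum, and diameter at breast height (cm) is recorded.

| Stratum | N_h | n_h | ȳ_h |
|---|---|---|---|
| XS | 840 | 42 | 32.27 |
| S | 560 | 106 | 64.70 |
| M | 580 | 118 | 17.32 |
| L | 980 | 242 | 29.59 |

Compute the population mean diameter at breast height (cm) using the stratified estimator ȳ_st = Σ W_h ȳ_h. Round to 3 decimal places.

N = Σ N_h = 2960. Stratum weights W_h = N_h/N.
ȳ_st = (840·32.27 + 560·64.70 + 580·17.32 + 980·29.59) / 2960 = 34.58872

ȳ_st ≈ 34.589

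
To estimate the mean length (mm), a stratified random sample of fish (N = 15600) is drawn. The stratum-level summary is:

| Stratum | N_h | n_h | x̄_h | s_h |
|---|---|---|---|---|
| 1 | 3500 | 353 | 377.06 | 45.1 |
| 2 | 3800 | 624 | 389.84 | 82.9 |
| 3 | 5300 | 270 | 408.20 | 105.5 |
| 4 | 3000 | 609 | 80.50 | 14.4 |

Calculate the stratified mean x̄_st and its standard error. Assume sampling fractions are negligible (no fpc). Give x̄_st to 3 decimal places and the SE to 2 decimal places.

x̄_st ≈ 333.722, SE ≈ 2.39

x̄_st = Σ W_h x̄_h = (3500·377.06 + 3800·389.84 + 5300·408.20 + 3000·80.50)/15600 = 333.72192
V̂(x̄_st) = Σ W_h² s_h²/n_h, with W_h = N_h/N and N = 15600:
  stratum 1: (3500/15600)²·45.1²/353 = 0.290045
  stratum 2: (3800/15600)²·82.9²/624 = 0.653495
  stratum 3: (5300/15600)²·105.5²/270 = 4.75821
  stratum 4: (3000/15600)²·14.4²/609 = 0.0125922
V̂(x̄_st) = 5.71434
SE(x̄_st) = √5.71434 = 2.39047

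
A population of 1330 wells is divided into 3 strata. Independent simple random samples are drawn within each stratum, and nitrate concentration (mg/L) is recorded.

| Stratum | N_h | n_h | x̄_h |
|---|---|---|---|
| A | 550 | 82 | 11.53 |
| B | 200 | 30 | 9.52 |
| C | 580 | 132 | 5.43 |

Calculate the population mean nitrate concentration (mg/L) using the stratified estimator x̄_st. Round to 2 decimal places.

N = Σ N_h = 1330. Stratum weights W_h = N_h/N.
x̄_st = (550·11.53 + 200·9.52 + 580·5.43) / 1330 = 8.5676

x̄_st ≈ 8.57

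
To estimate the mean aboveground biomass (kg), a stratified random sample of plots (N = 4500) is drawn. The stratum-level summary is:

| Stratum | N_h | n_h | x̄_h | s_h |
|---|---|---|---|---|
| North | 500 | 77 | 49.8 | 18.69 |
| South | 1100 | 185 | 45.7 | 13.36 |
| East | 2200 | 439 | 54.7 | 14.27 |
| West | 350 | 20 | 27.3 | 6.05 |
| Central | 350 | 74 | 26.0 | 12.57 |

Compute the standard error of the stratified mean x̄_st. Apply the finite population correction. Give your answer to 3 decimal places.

SE(x̄_st) ≈ 0.452

V̂(x̄_st) = Σ W_h² (1 − n_h/N_h) s_h²/n_h, with W_h = N_h/N and N = 4500:
  stratum North: (500/4500)²·(1 − 77/500)·18.69²/77 = 0.047382
  stratum South: (1100/4500)²·(1 − 185/1100)·13.36²/185 = 0.0479546
  stratum East: (2200/4500)²·(1 − 439/2200)·14.27²/439 = 0.0887443
  stratum West: (350/4500)²·(1 − 20/350)·6.05²/20 = 0.0104385
  stratum Central: (350/4500)²·(1 − 74/350)·12.57²/74 = 0.0101857
V̂(x̄_st) = 0.204705
SE(x̄_st) = √0.204705 = 0.452443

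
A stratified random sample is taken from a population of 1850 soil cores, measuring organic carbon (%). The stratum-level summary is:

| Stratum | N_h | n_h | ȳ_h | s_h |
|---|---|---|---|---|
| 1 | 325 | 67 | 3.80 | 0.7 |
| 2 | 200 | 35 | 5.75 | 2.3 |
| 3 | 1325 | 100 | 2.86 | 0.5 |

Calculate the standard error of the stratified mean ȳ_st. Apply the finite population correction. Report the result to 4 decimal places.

V̂(ȳ_st) = Σ W_h² (1 − n_h/N_h) s_h²/n_h, with W_h = N_h/N and N = 1850:
  stratum 1: (325/1850)²·(1 − 67/325)·0.7²/67 = 0.000179176
  stratum 2: (200/1850)²·(1 − 35/200)·2.3²/35 = 0.00145733
  stratum 3: (1325/1850)²·(1 − 100/1325)·0.5²/100 = 0.00118563
V̂(ȳ_st) = 0.00282214
SE(ȳ_st) = √0.00282214 = 0.0531238

SE(ȳ_st) ≈ 0.0531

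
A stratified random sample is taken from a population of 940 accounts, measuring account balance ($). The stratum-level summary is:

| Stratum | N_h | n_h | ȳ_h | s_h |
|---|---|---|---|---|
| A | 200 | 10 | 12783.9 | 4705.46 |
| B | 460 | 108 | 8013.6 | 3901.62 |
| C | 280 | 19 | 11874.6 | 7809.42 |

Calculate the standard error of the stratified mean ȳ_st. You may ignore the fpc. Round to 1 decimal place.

SE(ȳ_st) ≈ 647.1

V̂(ȳ_st) = Σ W_h² s_h²/n_h, with W_h = N_h/N and N = 940:
  stratum A: (200/940)²·4705.46²/10 = 100232
  stratum B: (460/940)²·3901.62²/108 = 33754.1
  stratum C: (280/940)²·7809.42²/19 = 284803
V̂(ȳ_st) = 418789
SE(ȳ_st) = √418789 = 647.139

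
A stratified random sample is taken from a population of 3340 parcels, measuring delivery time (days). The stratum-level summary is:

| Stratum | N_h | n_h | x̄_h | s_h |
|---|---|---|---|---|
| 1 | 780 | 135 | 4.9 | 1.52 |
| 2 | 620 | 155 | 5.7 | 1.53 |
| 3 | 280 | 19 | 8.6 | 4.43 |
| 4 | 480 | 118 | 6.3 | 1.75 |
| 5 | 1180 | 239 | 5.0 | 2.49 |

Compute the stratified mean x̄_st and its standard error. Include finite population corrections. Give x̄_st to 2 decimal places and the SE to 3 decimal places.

x̄_st ≈ 5.60, SE ≈ 0.104

x̄_st = Σ W_h x̄_h = (780·4.9 + 620·5.7 + 280·8.6 + 480·6.3 + 1180·5.0)/3340 = 5.59521
V̂(x̄_st) = Σ W_h² (1 − n_h/N_h) s_h²/n_h, with W_h = N_h/N and N = 3340:
  stratum 1: (780/3340)²·(1 − 135/780)·1.52²/135 = 0.000771818
  stratum 2: (620/3340)²·(1 − 155/620)·1.53²/155 = 0.000390304
  stratum 3: (280/3340)²·(1 − 19/280)·4.43²/19 = 0.00676643
  stratum 4: (480/3340)²·(1 − 118/480)·1.75²/118 = 0.000404251
  stratum 5: (1180/3340)²·(1 − 239/1180)·2.49²/239 = 0.00258214
V̂(x̄_st) = 0.0109149
SE(x̄_st) = √0.0109149 = 0.104475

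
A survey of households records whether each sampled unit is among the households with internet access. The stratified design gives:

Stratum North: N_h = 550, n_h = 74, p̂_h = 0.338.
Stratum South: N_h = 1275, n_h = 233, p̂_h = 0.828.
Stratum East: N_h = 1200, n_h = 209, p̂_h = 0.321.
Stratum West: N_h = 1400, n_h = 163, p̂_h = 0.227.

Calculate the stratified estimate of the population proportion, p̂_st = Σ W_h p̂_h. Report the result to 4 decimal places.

N = 4425; stratum weights W_h = N_h/N.
p̂_st = Σ W_h p̂_h = (550·0.338 + 1275·0.828 + 1200·0.321 + 1400·0.227)/4425 = 0.43946

p̂_st ≈ 0.4395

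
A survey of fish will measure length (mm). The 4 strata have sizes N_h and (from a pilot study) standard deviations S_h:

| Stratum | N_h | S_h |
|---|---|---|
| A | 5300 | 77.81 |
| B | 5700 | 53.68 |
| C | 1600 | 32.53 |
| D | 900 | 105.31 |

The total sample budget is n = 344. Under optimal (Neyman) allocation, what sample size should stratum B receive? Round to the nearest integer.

Neyman allocation: n_h = n · N_h S_h / Σ N_i S_i, with n = 344.
  stratum A: N_h·S_h = 5300·77.81 = 412393.00
  stratum B: N_h·S_h = 5700·53.68 = 305976.00
  stratum C: N_h·S_h = 1600·32.53 = 52048.00
  stratum D: N_h·S_h = 900·105.31 = 94779.00
Σ N_h S_h = 865196.00
n for stratum B = 344·305976.00/865196.00 = 121.655 → 122

122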